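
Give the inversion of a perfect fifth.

Interval numbers invert to sum to nine: 5 + 4 = 9, so a fifth inverts to a fourth.
Quality inverts too: perfect stays perfect. That makes the inversion a perfect fourth.

perfect 4th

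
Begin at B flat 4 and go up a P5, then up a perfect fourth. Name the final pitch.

Bb4 up a perfect fifth → F5 (7 semitones).
A perfect fourth up from F5 is Bb5.

B flat 5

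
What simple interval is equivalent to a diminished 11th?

Take out an octave (7 from the number): 11 − 7 = 4.
That makes a diminished eleventh a compound diminished fourth — an octave plus a diminished fourth.

d4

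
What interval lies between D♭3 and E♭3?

major 2nd

D to E spans two letter names (D-E), so the interval is some kind of second.
Counting semitones, Db3→Eb3 is 2, which is the major second.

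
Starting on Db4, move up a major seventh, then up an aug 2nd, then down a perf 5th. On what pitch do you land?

G#4

Up a major seventh from Db4: C5 (11 semitones up).
An augmented second up from C5 is D#5.
Down a perfect fifth from D#5: G#4 (7 semitones down).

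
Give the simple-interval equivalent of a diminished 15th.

Subtracting seven from the interval number removes an octave: 15 − 7 = 8.
So a diminished fifteenth is an octave plus a diminished octave. The quality is unchanged.

d8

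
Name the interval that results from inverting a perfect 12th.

perfect fourth

First reduce the compound perfect twelfth to its simple form, a perfect fifth.
The rule of nine gives the new number: 9 − 5 = 4, so a fifth becomes a fourth.
Quality inverts too: perfect stays perfect. That makes the inversion a perfect fourth.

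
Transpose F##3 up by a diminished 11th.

Counting four letter names plus an octave up from F lands on B.
A diminished eleventh spans 16 semitones, so from F##3 the target pitch is B4.

B4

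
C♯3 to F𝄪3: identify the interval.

augmented fourth

C to F spans four letter names (C-D-E-F) — that makes it a fourth of some quality.
The perfect fourth is 5 semitones; here we have 6, one semitone wider: augmented.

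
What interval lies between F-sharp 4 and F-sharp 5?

F to F is the same letter name, plus an octave: an octave.
The perfect octave spans 12 semitones, and F#4 to F#5 is exactly 12 semitones — so this is a perfect octave.

perfect 8th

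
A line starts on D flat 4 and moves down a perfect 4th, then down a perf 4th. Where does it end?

A perfect fourth down from Db4 is Ab3.
Ab3 down a perfect fourth → Eb3 (5 semitones).

E flat 3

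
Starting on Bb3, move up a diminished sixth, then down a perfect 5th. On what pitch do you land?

A diminished sixth up from Bb3 is Gbb4.
Down a perfect fifth from Gbb4: Cbb4 (7 semitones down).

Cbb4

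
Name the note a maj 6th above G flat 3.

E flat 4

Counting six letter names up from G lands on E.
A major sixth is 9 semitones; 9 semitones up from Gb3 gives Eb4.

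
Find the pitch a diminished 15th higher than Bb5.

A fifteenth keeps the letter name B, two octaves up from B.
A diminished fifteenth is 23 semitones; 23 semitones up from Bb5 gives Bbb7.

Bbb7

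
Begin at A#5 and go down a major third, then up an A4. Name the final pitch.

B#5

A#5 down a major third → F#5 (4 semitones).
F#5 up an augmented fourth → B#5 (6 semitones).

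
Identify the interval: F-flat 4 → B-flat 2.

Descending from Fb4 to Bb2 is the same interval as ascending Bb2 to Fb4.
B to F spans five letter names (B-C-D-E-F), plus an octave: a twelfth.
Bb2 to Fb4 spans 18 semitones — one semitone narrower than the perfect twelfth (19) — giving a diminished twelfth.
(Equivalently, a compound diminished fifth: a diminished fifth plus an octave.)

diminished twelfth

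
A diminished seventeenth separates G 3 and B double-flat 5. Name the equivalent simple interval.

Take out 2 octaves (14 from the number): 17 − 14 = 3.
So a diminished seventeenth is 2 octaves plus a diminished third. The quality is unchanged.

d3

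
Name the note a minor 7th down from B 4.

The seventh takes the letter from B down to C.
A minor seventh is 10 semitones; 10 semitones down from B4 gives C#4.

C sharp 4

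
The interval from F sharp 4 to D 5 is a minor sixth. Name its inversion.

Interval numbers invert to sum to nine: 6 + 3 = 9, so a sixth inverts to a third.
And minor becomes major under inversion, so we get a major third.

M3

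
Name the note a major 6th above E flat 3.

The sixth takes the letter from E up to C.
A major sixth is 9 semitones; 9 semitones up from Eb3 gives C4.

C 4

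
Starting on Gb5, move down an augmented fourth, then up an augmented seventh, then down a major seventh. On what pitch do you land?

Db5

Gb5 down an augmented fourth → Dbb5 (6 semitones).
An augmented seventh up from Dbb5 is C6.
C6 down a major seventh → Db5 (11 semitones).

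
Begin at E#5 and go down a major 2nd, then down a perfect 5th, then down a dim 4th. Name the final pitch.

Down a major second from E#5: D#5 (2 semitones down).
A perfect fifth down from D#5 is G#4.
A diminished fourth down from G#4 is D##4.

D##4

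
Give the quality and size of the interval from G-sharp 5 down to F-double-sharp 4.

Descending from G#5 to F##4 is the same interval as ascending F##4 to G#5.
F to G spans two letter names (F-G), plus an octave: a ninth.
F##4 to G#5 is 13 semitones, a half step short of the major ninth (14), so this is minor.
(Equivalently, a compound minor second: a minor second plus an octave.)

minor ninth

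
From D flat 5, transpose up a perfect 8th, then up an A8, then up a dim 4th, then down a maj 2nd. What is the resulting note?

Db5 up a perfect octave → Db6 (12 semitones).
Up an augmented octave from Db6: D7 (13 semitones up).
D7 up a diminished fourth → Gb7 (4 semitones).
A major second down from Gb7 is Fb7.

F flat 7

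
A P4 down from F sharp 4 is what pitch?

Four letter names down from F: C.
A perfect fourth spans 5 semitones, so from F#4 the target pitch is C#4.

C sharp 4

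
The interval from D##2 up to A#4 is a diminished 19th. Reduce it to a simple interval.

Each octave removed subtracts seven from the number: 19 − 14 = 5.
That makes a diminished nineteenth a compound diminished fifth — 2 octaves plus a diminished fifth.

diminished 5th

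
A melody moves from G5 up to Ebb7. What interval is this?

diminished 13th

G to E spans six letter names (G-A-B-C-D-E), plus an octave — that makes it a thirteenth of some quality.
G5 to Ebb7 spans 19 semitones — two semitones narrower than the major thirteenth (21) — giving a diminished thirteenth.
(Equivalently, a compound diminished sixth: a diminished sixth plus an octave.)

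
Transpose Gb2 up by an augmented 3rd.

B2

Three letter names up from G: B.
An augmented third is 5 semitones; 5 semitones up from Gb2 gives B2.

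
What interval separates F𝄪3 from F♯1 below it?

augmented fifteenth

Descending from F##3 to F#1 is the same interval as ascending F#1 to F##3.
F to F is the same letter name, plus 2 octaves — that makes it a fifteenth of some quality.
F#1 to F##3 spans 25 semitones — one semitone wider than the perfect fifteenth (24) — giving an augmented fifteenth.
(Equivalently, a compound augmented octave: an augmented octave plus an octave.)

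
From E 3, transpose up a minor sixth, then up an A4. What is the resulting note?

F sharp 4

Up a minor sixth from E3: C4 (8 semitones up).
Up an augmented fourth from C4: F#4 (6 semitones up).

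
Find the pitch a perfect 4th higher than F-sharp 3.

B 3

Four letter names up from F: B.
A perfect fourth is 5 semitones; 5 semitones up from F#3 gives B3.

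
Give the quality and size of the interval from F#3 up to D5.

minor thirteenth

F to D spans six letter names (F-G-A-B-C-D), plus an octave, so the interval is some kind of thirteenth.
F#3 to D5 is 20 semitones, a half step short of the major thirteenth (21), so this is minor.
(Equivalently, a compound minor sixth: a minor sixth plus an octave.)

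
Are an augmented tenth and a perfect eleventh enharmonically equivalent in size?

An augmented tenth = 17 semitones = a perfect eleventh; enharmonically equal.

Yes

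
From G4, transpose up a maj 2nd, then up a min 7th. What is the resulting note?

G5

A major second up from G4 is A4.
Up a minor seventh from A4: G5 (10 semitones up).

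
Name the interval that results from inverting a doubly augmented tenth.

doubly diminished 6th

First reduce the compound doubly augmented tenth to its simple form, a doubly augmented third.
The rule of nine gives the new number: 9 − 3 = 6, so a third becomes a sixth.
Quality inverts too: doubly augmented becomes doubly diminished. That makes the inversion a doubly diminished sixth.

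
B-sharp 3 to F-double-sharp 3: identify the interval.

Descending from B#3 to F##3 is the same interval as ascending F##3 to B#3.
F to B spans four letter names (F-G-A-B), so the interval is some kind of fourth.
F##3 to B#3 is 5 semitones, matching the perfect fourth exactly, so the quality is perfect.

perfect fourth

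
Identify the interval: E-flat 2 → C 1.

Descending from Eb2 to C1 is the same interval as ascending C1 to Eb2.
C to E spans three letter names (C-D-E), plus an octave: a tenth.
At 15 semitones, C1→Eb2 falls one short of a major tenth: minor.
(Equivalently, a compound minor third: a minor third plus an octave.)

m10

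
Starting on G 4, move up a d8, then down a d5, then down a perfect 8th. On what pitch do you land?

C 4

A diminished octave up from G4 is Gb5.
Gb5 down a diminished fifth → C5 (6 semitones).
Down a perfect octave from C5: C4 (12 semitones down).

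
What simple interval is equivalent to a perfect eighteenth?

P4

Subtracting seven from the interval number removes an octave: 18 − 14 = 4.
That makes a perfect eighteenth a compound perfect fourth — 2 octaves plus a perfect fourth.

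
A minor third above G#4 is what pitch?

B4

The third takes the letter from G up to B.
A minor third is 3 semitones; 3 semitones up from G#4 gives B4.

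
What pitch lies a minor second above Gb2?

Counting two letter names up from G lands on A.
Moving 1 semitone up from Gb2 (the size of a minor second) reaches Abb2.

Abb2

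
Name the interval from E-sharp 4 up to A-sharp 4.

E to A spans four letter names (E-F-G-A), so the interval is some kind of fourth.
Counting semitones, E#4→A#4 is 5, which is the perfect fourth.

perfect fourth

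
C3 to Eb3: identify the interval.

C to E spans three letter names (C-D-E) — that makes it a third of some quality.
A major third would be 4 semitones, but C3 to Eb3 is 3 — one semitone narrower, making it a minor third.

m3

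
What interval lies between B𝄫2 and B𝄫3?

B to B is the same letter name, plus an octave, so the interval is some kind of octave.
Counting semitones, Bbb2→Bbb3 is 12, which is the perfect octave.

perfect octave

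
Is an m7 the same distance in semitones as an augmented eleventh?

No

10 semitones (minor seventh) vs 18 semitones (augmented eleventh): not equal.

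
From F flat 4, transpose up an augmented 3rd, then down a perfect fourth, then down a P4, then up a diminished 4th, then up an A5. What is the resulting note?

Fb4 up an augmented third → A4 (5 semitones).
A perfect fourth down from A4 is E4.
Down a perfect fourth from E4: B3 (5 semitones down).
A diminished fourth up from B3 is Eb4.
Eb4 up an augmented fifth → B4 (8 semitones).

B 4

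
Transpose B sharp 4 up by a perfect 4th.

E sharp 5

The fourth takes the letter from B up to E.
A perfect fourth is 5 semitones; 5 semitones up from B#4 gives E#5.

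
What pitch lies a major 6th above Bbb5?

Gb6

Counting six letter names up from B lands on G.
Moving 9 semitones up from Bbb5 (the size of a major sixth) reaches Gb6.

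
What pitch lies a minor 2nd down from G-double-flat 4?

F-flat 4

Two letter names down from G: F.
A minor second spans 1 semitone, so from Gbb4 the target pitch is Fb4.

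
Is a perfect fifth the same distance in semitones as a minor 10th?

No

A perfect fifth spans 7 semitones; a minor tenth spans 15 semitones. They differ by 8.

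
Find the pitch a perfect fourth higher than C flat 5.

The fourth takes the letter from C up to F.
A perfect fourth spans 5 semitones, so from Cb5 the target pitch is Fb5.

F flat 5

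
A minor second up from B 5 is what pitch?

C 6

Counting two letter names up from B lands on C.
A minor second is 1 semitone; 1 semitone up from B5 gives C6.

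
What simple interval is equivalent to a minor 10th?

minor 3rd

Each octave removed subtracts seven from the number: 10 − 7 = 3.
That makes a minor tenth a compound minor third — an octave plus a minor third.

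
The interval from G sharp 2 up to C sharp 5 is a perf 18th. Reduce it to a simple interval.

P4

Take out 2 octaves (14 from the number): 18 − 14 = 4.
Quality carries through unchanged, so the simple form is a perfect fourth.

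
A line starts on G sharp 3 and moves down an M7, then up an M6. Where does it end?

F sharp 3

G#3 down a major seventh → A2 (11 semitones).
A major sixth up from A2 is F#3.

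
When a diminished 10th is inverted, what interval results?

augmented sixth

First reduce the compound diminished tenth to its simple form, a diminished third.
The rule of nine gives the new number: 9 − 3 = 6, so a third becomes a sixth.
The quality also flips — diminished becomes augmented — giving an augmented sixth.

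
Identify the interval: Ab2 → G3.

A to G spans seven letter names (A-B-C-D-E-F-G) — that makes it a seventh of some quality.
The major seventh spans 11 semitones, and Ab2 to G3 is exactly 11 semitones — so this is a major seventh.

M7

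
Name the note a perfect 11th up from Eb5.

Ab6

Four letters up from E (plus an octave) reaches A.
A perfect eleventh spans 17 semitones, so from Eb5 the target pitch is Ab6.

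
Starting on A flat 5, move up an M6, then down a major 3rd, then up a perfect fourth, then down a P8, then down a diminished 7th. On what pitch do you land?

Ab5 up a major sixth → F6 (9 semitones).
F6 down a major third → Db6 (4 semitones).
A perfect fourth up from Db6 is Gb6.
Gb6 down a perfect octave → Gb5 (12 semitones).
A diminished seventh down from Gb5 is A4.

A 4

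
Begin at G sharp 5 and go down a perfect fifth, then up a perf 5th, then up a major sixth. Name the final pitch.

G#5 down a perfect fifth → C#5 (7 semitones).
A perfect fifth up from C#5 is G#5.
G#5 up a major sixth → E#6 (9 semitones).

E sharp 6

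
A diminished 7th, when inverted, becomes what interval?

The rule of nine gives the new number: 9 − 7 = 2, so a seventh becomes a second.
And diminished becomes augmented under inversion, so we get an augmented second.

augmented 2nd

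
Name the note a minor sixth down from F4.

A3

Six letter names down from F: A.
A minor sixth spans 8 semitones, so from F4 the target pitch is A3.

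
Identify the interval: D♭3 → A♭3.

P5

D to A spans five letter names (D-E-F-G-A): a fifth.
Db3 to Ab3 is 7 semitones, matching the perfect fifth exactly, so the quality is perfect.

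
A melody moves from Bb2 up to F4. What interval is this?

perfect twelfth

B to F spans five letter names (B-C-D-E-F), plus an octave: a twelfth.
The perfect twelfth spans 19 semitones, and Bb2 to F4 is exactly 19 semitones — so this is a perfect twelfth.
(Equivalently, a compound perfect fifth: a perfect fifth plus an octave.)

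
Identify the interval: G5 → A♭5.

minor second

G to A spans two letter names (G-A), so the interval is some kind of second.
G5 to Ab5 is 1 semitone, a half step short of the major second (2), so this is minor.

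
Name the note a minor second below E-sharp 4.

Two letter names down from E: D.
A minor second spans 1 semitone, so from E#4 the target pitch is D##4.

D-double-sharp 4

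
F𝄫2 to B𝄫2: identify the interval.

augmented fourth

F to B spans four letter names (F-G-A-B): a fourth.
A perfect fourth would be 5 semitones; Fbb2 to Bbb2 is 6, one semitone wider, so the interval is augmented.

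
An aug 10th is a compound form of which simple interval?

augmented 3rd

Subtracting seven from the interval number removes an octave: 10 − 7 = 3.
Quality carries through unchanged, so the simple form is an augmented third.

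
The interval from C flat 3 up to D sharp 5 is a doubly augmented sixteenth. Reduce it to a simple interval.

doubly augmented second

Each octave removed subtracts seven from the number: 16 − 14 = 2.
Quality carries through unchanged, so the simple form is a doubly augmented second.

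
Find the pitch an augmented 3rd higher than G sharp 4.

B double-sharp 4

Three letter names up from G: B.
An augmented third spans 5 semitones, so from G#4 the target pitch is B##4.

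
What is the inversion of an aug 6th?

diminished 3rd

The rule of nine gives the new number: 9 − 6 = 3, so a sixth becomes a third.
And augmented becomes diminished under inversion, so we get a diminished third.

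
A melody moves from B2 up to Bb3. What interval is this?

B to B is the same letter name, plus an octave: an octave.
A perfect octave would be 12 semitones; B2 to Bb3 is 11, one semitone narrower, so the interval is diminished.

d8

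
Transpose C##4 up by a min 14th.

The fourteenth's letter: C up seven letter names plus an octave → B.
Moving 22 semitones up from C##4 (the size of a minor fourteenth) reaches B#5.

B#5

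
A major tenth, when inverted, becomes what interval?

First reduce the compound major tenth to its simple form, a major third.
Inverted interval numbers add to nine, so a third pairs with a sixth (3 + 6 = 9).
Quality inverts too: major becomes minor. That makes the inversion a minor sixth.

minor sixth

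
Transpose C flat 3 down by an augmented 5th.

Counting five letter names down from C lands on F.
An augmented fifth spans 8 semitones, so from Cb3 the target pitch is Fbb2.

F double-flat 2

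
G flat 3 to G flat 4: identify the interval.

perfect 8th

G to G is the same letter name, plus an octave, so the interval is some kind of octave.
The perfect octave spans 12 semitones, and Gb3 to Gb4 is exactly 12 semitones — so this is a perfect octave.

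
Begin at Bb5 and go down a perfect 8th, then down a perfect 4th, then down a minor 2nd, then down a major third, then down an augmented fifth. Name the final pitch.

Fb3

Bb5 down a perfect octave → Bb4 (12 semitones).
Down a perfect fourth from Bb4: F4 (5 semitones down).
A minor second down from F4 is E4.
Down a major third from E4: C4 (4 semitones down).
An augmented fifth down from C4 is Fb3.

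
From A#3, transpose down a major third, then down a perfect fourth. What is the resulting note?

C#3

Down a major third from A#3: F#3 (4 semitones down).
F#3 down a perfect fourth → C#3 (5 semitones).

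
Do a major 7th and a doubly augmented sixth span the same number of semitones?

Yes

A major seventh spans 11 semitones, and a doubly augmented sixth also spans 11 semitones — they're enharmonic.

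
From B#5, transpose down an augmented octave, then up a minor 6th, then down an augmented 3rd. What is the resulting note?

Down an augmented octave from B#5: B4 (13 semitones down).
B4 up a minor sixth → G5 (8 semitones).
G5 down an augmented third → Ebb5 (5 semitones).

Ebb5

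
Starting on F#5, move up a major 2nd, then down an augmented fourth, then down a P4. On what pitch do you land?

F#5 up a major second → G#5 (2 semitones).
Down an augmented fourth from G#5: D5 (6 semitones down).
D5 down a perfect fourth → A4 (5 semitones).

A4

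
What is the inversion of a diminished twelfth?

augmented fourth

First reduce the compound diminished twelfth to its simple form, a diminished fifth.
Inverted interval numbers add to nine, so a fifth pairs with a fourth (5 + 4 = 9).
The quality also flips — diminished becomes augmented — giving an augmented fourth.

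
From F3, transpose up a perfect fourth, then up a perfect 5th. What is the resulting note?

F4

F3 up a perfect fourth → Bb3 (5 semitones).
Bb3 up a perfect fifth → F4 (7 semitones).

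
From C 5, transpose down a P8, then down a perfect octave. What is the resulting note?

A perfect octave down from C5 is C4.
A perfect octave down from C4 is C3.

C 3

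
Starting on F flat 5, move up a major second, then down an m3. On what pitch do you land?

E flat 5

A major second up from Fb5 is Gb5.
A minor third down from Gb5 is Eb5.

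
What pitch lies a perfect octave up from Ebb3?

For an octave the letter name doesn't change: still E, an octave up.
Moving 12 semitones up from Ebb3 (the size of a perfect octave) reaches Ebb4.

Ebb4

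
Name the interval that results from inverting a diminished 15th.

First reduce the compound diminished fifteenth to its simple form, a diminished octave.
The rule of nine gives the new number: 9 − 8 = 1, so an octave becomes a unison.
The quality also flips — diminished becomes augmented — giving an augmented unison.

A1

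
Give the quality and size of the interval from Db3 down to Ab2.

perfect 4th

Descending from Db3 to Ab2 is the same interval as ascending Ab2 to Db3.
A to D spans four letter names (A-B-C-D): a fourth.
The perfect fourth spans 5 semitones, and Ab2 to Db3 is exactly 5 semitones — so this is a perfect fourth.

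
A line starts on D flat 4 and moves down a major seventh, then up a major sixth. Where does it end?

Down a major seventh from Db4: Ebb3 (11 semitones down).
A major sixth up from Ebb3 is Cb4.

C flat 4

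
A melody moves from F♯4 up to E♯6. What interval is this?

F to E spans seven letter names (F-G-A-B-C-D-E), plus an octave, so the interval is some kind of fourteenth.
Counting semitones, F#4→E#6 is 23, which is the major fourteenth.
(Equivalently, a compound major seventh: a major seventh plus an octave.)

M14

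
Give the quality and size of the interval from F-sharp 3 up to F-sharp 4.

P8

F to F is the same letter name, plus an octave, so the interval is some kind of octave.
Counting semitones, F#3→F#4 is 12, which is the perfect octave.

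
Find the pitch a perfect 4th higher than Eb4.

Ab4

Four letter names up from E: A.
A perfect fourth spans 5 semitones, so from Eb4 the target pitch is Ab4.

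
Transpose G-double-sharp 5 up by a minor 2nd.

The second takes the letter from G up to A.
A minor second spans 1 semitone, so from G##5 the target pitch is A#5.

A-sharp 5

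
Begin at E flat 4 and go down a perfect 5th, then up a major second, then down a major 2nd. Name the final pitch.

A flat 3

A perfect fifth down from Eb4 is Ab3.
Ab3 up a major second → Bb3 (2 semitones).
A major second down from Bb3 is Ab3.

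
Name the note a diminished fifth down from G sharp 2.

C double-sharp 2

Five letter names down from G: C.
Moving 6 semitones down from G#2 (the size of a diminished fifth) reaches C##2.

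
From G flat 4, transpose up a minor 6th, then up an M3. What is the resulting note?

Up a minor sixth from Gb4: Ebb5 (8 semitones up).
A major third up from Ebb5 is Gb5.

G flat 5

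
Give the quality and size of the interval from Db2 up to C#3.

augmented seventh

D to C spans seven letter names (D-E-F-G-A-B-C) — that makes it a seventh of some quality.
A major seventh would be 11 semitones; Db2 to C#3 is 12, one semitone wider, so the interval is augmented.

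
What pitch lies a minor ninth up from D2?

Two letters up from D (plus an octave) reaches E.
A minor ninth spans 13 semitones, so from D2 the target pitch is Eb3.

Eb3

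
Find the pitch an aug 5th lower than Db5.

The fifth takes the letter from D down to G.
An augmented fifth is 8 semitones; 8 semitones down from Db5 gives Gbb4.

Gbb4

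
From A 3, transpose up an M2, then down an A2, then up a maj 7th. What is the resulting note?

G 4

A major second up from A3 is B3.
Down an augmented second from B3: Ab3 (3 semitones down).
Up a major seventh from Ab3: G4 (11 semitones up).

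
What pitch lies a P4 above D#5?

G#5

Four letter names up from D: G.
A perfect fourth is 5 semitones; 5 semitones up from D#5 gives G#5.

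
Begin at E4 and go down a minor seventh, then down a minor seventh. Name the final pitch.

E4 down a minor seventh → F#3 (10 semitones).
Down a minor seventh from F#3: G#2 (10 semitones down).

G#2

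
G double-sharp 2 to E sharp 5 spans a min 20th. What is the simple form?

minor 6th

Take out 2 octaves (14 from the number): 20 − 14 = 6.
Quality carries through unchanged, so the simple form is a minor sixth.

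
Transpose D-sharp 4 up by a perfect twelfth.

The twelfth's letter: D up five letter names plus an octave → A.
Moving 19 semitones up from D#4 (the size of a perfect twelfth) reaches A#5.

A-sharp 5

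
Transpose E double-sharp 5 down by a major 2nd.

Counting two letter names down from E lands on D.
A major second spans 2 semitones, so from E##5 the target pitch is D##5.

D double-sharp 5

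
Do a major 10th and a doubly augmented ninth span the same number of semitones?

Yes

A major tenth = 16 semitones = a doubly augmented ninth; enharmonically equal.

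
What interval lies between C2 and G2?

C to G spans five letter names (C-D-E-F-G), so the interval is some kind of fifth.
The perfect fifth spans 7 semitones, and C2 to G2 is exactly 7 semitones — so this is a perfect fifth.

perfect fifth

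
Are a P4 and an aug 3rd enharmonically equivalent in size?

Yes

A perfect fourth spans 5 semitones, and an augmented third also spans 5 semitones — they're enharmonic.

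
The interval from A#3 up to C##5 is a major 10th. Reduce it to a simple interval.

Subtracting seven from the interval number removes an octave: 10 − 7 = 3.
Quality carries through unchanged, so the simple form is a major third.

major third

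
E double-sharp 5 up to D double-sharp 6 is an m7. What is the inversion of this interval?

major second

Inverted interval numbers add to nine, so a seventh pairs with a second (7 + 2 = 9).
Quality inverts too: minor becomes major. That makes the inversion a major second.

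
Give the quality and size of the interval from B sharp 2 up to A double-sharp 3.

major seventh

B to A spans seven letter names (B-C-D-E-F-G-A): a seventh.
B#2 to A##3 is 11 semitones, matching the major seventh exactly, so the quality is major.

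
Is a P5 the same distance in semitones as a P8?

7 semitones (perfect fifth) vs 12 semitones (perfect octave): not equal.

No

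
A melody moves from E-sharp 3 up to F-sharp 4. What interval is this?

m9

E to F spans two letter names (E-F), plus an octave: a ninth.
At 13 semitones, E#3→F#4 falls one short of a major ninth: minor.
(Equivalently, a compound minor second: a minor second plus an octave.)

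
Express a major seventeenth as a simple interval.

Each octave removed subtracts seven from the number: 17 − 14 = 3.
So a major seventeenth is 2 octaves plus a major third. The quality is unchanged.

major third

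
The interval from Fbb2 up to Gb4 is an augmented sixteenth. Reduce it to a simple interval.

augmented 2nd

Each octave removed subtracts seven from the number: 16 − 14 = 2.
That makes an augmented sixteenth a compound augmented second — 2 octaves plus an augmented second.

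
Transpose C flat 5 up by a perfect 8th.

C flat 6

The letter stays C (same as the start), shifted an octave up.
Moving 12 semitones up from Cb5 (the size of a perfect octave) reaches Cb6.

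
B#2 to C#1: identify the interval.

Descending from B#2 to C#1 is the same interval as ascending C#1 to B#2.
C to B spans seven letter names (C-D-E-F-G-A-B), plus an octave: a fourteenth.
C#1 to B#2 is 23 semitones, matching the major fourteenth exactly, so the quality is major.
(Equivalently, a compound major seventh: a major seventh plus an octave.)

major 14th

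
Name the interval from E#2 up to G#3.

E to G spans three letter names (E-F-G), plus an octave: a tenth.
A major tenth would be 16 semitones, but E#2 to G#3 is 15 — one semitone narrower, making it a minor tenth.
(Equivalently, a compound minor third: a minor third plus an octave.)

minor 10th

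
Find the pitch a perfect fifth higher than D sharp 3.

The fifth takes the letter from D up to A.
Moving 7 semitones up from D#3 (the size of a perfect fifth) reaches A#3.

A sharp 3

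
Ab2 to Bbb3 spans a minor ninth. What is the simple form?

minor 2nd

Take out an octave (7 from the number): 9 − 7 = 2.
That makes a minor ninth a compound minor second — an octave plus a minor second.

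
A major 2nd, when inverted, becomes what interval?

Interval numbers invert to sum to nine: 2 + 7 = 9, so a second inverts to a seventh.
And major becomes minor under inversion, so we get a minor seventh.

m7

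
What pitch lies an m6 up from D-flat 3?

The sixth takes the letter from D up to B.
A minor sixth is 8 semitones; 8 semitones up from Db3 gives Bbb3.

B-double-flat 3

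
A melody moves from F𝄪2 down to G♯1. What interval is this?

Descending from F##2 to G#1 is the same interval as ascending G#1 to F##2.
G to F spans seven letter names (G-A-B-C-D-E-F), so the interval is some kind of seventh.
G#1 to F##2 is 11 semitones, matching the major seventh exactly, so the quality is major.

M7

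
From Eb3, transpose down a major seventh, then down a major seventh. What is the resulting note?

Gbb1

Down a major seventh from Eb3: Fb2 (11 semitones down).
Down a major seventh from Fb2: Gbb1 (11 semitones down).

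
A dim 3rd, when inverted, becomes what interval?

The rule of nine gives the new number: 9 − 3 = 6, so a third becomes a sixth.
And diminished becomes augmented under inversion, so we get an augmented sixth.

A6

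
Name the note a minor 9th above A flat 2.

Two letters up from A (plus an octave) reaches B.
A minor ninth spans 13 semitones, so from Ab2 the target pitch is Bbb3.

B double-flat 3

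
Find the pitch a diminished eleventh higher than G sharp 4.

C 6

Four letters up from G (plus an octave) reaches C.
A diminished eleventh is 16 semitones; 16 semitones up from G#4 gives C6.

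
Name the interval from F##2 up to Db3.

doubly diminished sixth

F to D spans six letter names (F-G-A-B-C-D): a sixth.
The major sixth is 9 semitones; here we have 6, three semitones narrower: doubly diminished.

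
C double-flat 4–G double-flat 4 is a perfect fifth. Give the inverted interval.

perfect fourth

The rule of nine gives the new number: 9 − 5 = 4, so a fifth becomes a fourth.
And perfect stays perfect under inversion, so we get a perfect fourth.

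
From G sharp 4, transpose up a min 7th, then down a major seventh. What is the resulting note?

Up a minor seventh from G#4: F#5 (10 semitones up).
A major seventh down from F#5 is G4.

G 4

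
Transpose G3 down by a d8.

For an octave the letter name doesn't change: still G, an octave down.
Moving 11 semitones down from G3 (the size of a diminished octave) reaches G#2.

G#2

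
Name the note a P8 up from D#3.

D#4

An octave keeps the letter name D, an octave up from D.
A perfect octave is 12 semitones; 12 semitones up from D#3 gives D#4.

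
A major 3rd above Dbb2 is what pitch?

Fb2

The third takes the letter from D up to F.
A major third is 4 semitones; 4 semitones up from Dbb2 gives Fb2.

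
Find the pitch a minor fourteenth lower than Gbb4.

Abb2

The fourteenth's letter: G down seven letter names plus an octave → A.
A minor fourteenth spans 22 semitones, so from Gbb4 the target pitch is Abb2.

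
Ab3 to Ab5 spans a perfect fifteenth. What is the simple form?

P8

Take out an octave (7 from the number): 15 − 7 = 8.
Quality carries through unchanged, so the simple form is a perfect octave.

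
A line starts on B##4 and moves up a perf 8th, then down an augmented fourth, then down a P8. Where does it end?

F##4

Up a perfect octave from B##4: B##5 (12 semitones up).
B##5 down an augmented fourth → F##5 (6 semitones).
A perfect octave down from F##5 is F##4.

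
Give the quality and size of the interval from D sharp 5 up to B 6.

minor thirteenth

D to B spans six letter names (D-E-F-G-A-B), plus an octave: a thirteenth.
A major thirteenth would be 21 semitones, but D#5 to B6 is 20 — one semitone narrower, making it a minor thirteenth.
(Equivalently, a compound minor sixth: a minor sixth plus an octave.)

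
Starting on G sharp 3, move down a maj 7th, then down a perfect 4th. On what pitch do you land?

E 2

A major seventh down from G#3 is A2.
Down a perfect fourth from A2: E2 (5 semitones down).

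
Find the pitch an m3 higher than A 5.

C 6

The third takes the letter from A up to C.
A minor third is 3 semitones; 3 semitones up from A5 gives C6.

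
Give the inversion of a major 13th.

First reduce the compound major thirteenth to its simple form, a major sixth.
Interval numbers invert to sum to nine: 6 + 3 = 9, so a sixth inverts to a third.
Quality inverts too: major becomes minor. That makes the inversion a minor third.

m3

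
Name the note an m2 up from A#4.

B4

Two letter names up from A: B.
A minor second is 1 semitone; 1 semitone up from A#4 gives B4.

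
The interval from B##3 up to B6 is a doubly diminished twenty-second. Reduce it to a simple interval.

Subtracting seven from the interval number removes an octave: 22 − 14 = 8.
That makes a doubly diminished twenty-second a compound doubly diminished octave — 2 octaves plus a doubly diminished octave.

doubly diminished 8th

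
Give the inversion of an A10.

diminished sixth

First reduce the compound augmented tenth to its simple form, an augmented third.
Interval numbers invert to sum to nine: 3 + 6 = 9, so a third inverts to a sixth.
The quality also flips — augmented becomes diminished — giving a diminished sixth.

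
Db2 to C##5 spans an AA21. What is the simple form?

Each octave removed subtracts seven from the number: 21 − 14 = 7.
So a doubly augmented twenty-first is 2 octaves plus a doubly augmented seventh. The quality is unchanged.

AA7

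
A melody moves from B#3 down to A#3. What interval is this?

major 2nd

Descending from B#3 to A#3 is the same interval as ascending A#3 to B#3.
A to B spans two letter names (A-B), so the interval is some kind of second.
A#3 to B#3 is 2 semitones, matching the major second exactly, so the quality is major.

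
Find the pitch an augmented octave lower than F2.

Fb1

For an octave the letter name doesn't change: still F, an octave down.
Moving 13 semitones down from F2 (the size of an augmented octave) reaches Fb1.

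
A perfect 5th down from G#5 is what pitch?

The fifth takes the letter from G down to C.
A perfect fifth spans 7 semitones, so from G#5 the target pitch is C#5.

C#5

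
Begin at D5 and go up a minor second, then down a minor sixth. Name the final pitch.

G4

A minor second up from D5 is Eb5.
Down a minor sixth from Eb5: G4 (8 semitones down).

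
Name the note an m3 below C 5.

Three letter names down from C: A.
Moving 3 semitones down from C5 (the size of a minor third) reaches A4.

A 4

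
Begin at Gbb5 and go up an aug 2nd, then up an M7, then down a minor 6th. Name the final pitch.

Gbb5 up an augmented second → Ab5 (3 semitones).
Ab5 up a major seventh → G6 (11 semitones).
Down a minor sixth from G6: B5 (8 semitones down).

B5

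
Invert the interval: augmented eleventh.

First reduce the compound augmented eleventh to its simple form, an augmented fourth.
Inverted interval numbers add to nine, so a fourth pairs with a fifth (4 + 5 = 9).
The quality also flips — augmented becomes diminished — giving a diminished fifth.

diminished 5th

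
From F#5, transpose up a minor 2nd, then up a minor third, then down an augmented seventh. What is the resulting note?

A minor second up from F#5 is G5.
Up a minor third from G5: Bb5 (3 semitones up).
Down an augmented seventh from Bb5: Cbb5 (12 semitones down).

Cbb5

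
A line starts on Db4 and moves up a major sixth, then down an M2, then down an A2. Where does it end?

Gbb4

Db4 up a major sixth → Bb4 (9 semitones).
A major second down from Bb4 is Ab4.
Ab4 down an augmented second → Gbb4 (3 semitones).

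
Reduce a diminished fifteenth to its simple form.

d8

Subtracting seven from the interval number removes an octave: 15 − 7 = 8.
That makes a diminished fifteenth a compound diminished octave — an octave plus a diminished octave.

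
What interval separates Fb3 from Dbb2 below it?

Descending from Fb3 to Dbb2 is the same interval as ascending Dbb2 to Fb3.
D to F spans three letter names (D-E-F), plus an octave, so the interval is some kind of tenth.
Counting semitones, Dbb2→Fb3 is 16, which is the major tenth.
(Equivalently, a compound major third: a major third plus an octave.)

M10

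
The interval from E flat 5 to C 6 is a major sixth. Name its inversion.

m3

Inverted interval numbers add to nine, so a sixth pairs with a third (6 + 3 = 9).
And major becomes minor under inversion, so we get a minor third.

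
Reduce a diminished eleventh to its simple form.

Take out an octave (7 from the number): 11 − 7 = 4.
So a diminished eleventh is an octave plus a diminished fourth. The quality is unchanged.

d4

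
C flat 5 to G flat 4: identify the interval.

Descending from Cb5 to Gb4 is the same interval as ascending Gb4 to Cb5.
G to C spans four letter names (G-A-B-C): a fourth.
Counting semitones, Gb4→Cb5 is 5, which is the perfect fourth.

perfect fourth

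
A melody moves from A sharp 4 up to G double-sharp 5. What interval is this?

A to G spans seven letter names (A-B-C-D-E-F-G), so the interval is some kind of seventh.
Counting semitones, A#4→G##5 is 11, which is the major seventh.

major 7th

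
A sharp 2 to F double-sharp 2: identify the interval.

minor 3rd

Descending from A#2 to F##2 is the same interval as ascending F##2 to A#2.
F to A spans three letter names (F-G-A) — that makes it a third of some quality.
F##2 to A#2 is 3 semitones, a half step short of the major third (4), so this is minor.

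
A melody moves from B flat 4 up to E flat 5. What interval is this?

P4

B to E spans four letter names (B-C-D-E), so the interval is some kind of fourth.
Counting semitones, Bb4→Eb5 is 5, which is the perfect fourth.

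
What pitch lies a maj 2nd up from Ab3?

Counting two letter names up from A lands on B.
A major second is 2 semitones; 2 semitones up from Ab3 gives Bb3.

Bb3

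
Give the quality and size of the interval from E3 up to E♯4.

E to E is the same letter name, plus an octave: an octave.
E3 to E#4 spans 13 semitones — one semitone wider than the perfect octave (12) — giving an augmented octave.

augmented 8th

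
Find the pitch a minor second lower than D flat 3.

C 3

Two letter names down from D: C.
A minor second spans 1 semitone, so from Db3 the target pitch is C3.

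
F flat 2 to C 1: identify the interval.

Descending from Fb2 to C1 is the same interval as ascending C1 to Fb2.
C to F spans four letter names (C-D-E-F), plus an octave: an eleventh.
A perfect eleventh would be 17 semitones; C1 to Fb2 is 16, one semitone narrower, so the interval is diminished.
(Equivalently, a compound diminished fourth: a diminished fourth plus an octave.)

diminished 11th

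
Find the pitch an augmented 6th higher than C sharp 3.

Counting six letter names up from C lands on A.
An augmented sixth is 10 semitones; 10 semitones up from C#3 gives A##3.

A double-sharp 3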